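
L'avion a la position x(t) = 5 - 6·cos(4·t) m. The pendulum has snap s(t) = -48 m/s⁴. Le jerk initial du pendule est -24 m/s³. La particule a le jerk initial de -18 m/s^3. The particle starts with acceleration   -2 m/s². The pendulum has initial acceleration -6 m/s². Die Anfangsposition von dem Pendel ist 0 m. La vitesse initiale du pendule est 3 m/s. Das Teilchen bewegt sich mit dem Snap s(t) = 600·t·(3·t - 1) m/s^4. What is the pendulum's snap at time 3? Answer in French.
Nous avons le snap s(t) = -48. En substituant t = 3: s(3) = -48.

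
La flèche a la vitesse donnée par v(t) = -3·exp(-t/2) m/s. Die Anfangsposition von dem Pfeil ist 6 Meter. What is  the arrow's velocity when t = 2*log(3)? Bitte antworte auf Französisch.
De l'équation de la vitesse v(t) = -3·exp(-t/2), nous substituons t = 2*log(3) pour obtenir v = -1.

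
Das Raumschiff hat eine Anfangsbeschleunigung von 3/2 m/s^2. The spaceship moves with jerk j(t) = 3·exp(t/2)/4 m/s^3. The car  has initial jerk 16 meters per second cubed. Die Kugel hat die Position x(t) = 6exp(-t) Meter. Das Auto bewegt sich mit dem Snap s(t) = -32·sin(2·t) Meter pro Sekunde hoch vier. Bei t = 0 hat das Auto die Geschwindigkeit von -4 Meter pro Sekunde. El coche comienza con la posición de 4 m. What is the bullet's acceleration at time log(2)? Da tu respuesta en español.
Partiendo de la posición x(t) = 6·exp(-t), tomamos 2 derivadas. Derivando la posición, obtenemos la velocidad: v(t) = -6·exp(-t). Derivando la velocidad, obtenemos la aceleración: a(t) = 6·exp(-t). Tenemos la aceleración a(t) = 6·exp(-t). Sustituyendo t = log(2): a(log(2)) = 3.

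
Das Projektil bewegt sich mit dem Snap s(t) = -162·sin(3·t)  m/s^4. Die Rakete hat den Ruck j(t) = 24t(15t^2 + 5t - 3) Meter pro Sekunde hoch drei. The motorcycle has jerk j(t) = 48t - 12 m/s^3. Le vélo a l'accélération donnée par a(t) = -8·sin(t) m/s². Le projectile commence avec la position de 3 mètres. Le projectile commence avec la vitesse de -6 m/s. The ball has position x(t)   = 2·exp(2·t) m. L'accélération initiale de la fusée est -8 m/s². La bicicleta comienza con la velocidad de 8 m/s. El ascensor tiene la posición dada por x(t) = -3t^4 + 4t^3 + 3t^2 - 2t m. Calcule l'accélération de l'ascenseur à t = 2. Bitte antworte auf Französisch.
Nous devons dériver notre équation de la position x(t) = -3·t^4 + 4·t^3 + 3·t^2 - 2·t 2 fois. En dérivant la position, nous obtenons la vitesse: v(t) = -12·t^3 + 12·t^2 + 6·t - 2. En prenant d/dt de v(t), nous trouvons a(t) = -36·t^2 + 24·t + 6. Nous avons l'accélération a(t) = -36·t^2 + 24·t + 6. En substituant t = 2: a(2) = -90.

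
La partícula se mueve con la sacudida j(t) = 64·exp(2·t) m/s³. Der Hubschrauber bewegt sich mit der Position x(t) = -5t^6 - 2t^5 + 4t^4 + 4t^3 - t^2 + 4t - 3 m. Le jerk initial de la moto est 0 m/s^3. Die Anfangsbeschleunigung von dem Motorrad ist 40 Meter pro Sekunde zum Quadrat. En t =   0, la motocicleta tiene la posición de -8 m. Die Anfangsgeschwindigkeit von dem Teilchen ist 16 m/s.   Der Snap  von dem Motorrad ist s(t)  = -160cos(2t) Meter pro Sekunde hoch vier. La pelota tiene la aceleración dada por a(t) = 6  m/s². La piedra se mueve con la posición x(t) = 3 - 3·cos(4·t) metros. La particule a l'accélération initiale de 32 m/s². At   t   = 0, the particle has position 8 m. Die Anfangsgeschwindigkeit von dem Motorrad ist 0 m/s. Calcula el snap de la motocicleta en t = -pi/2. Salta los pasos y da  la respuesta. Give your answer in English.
The answer is 160.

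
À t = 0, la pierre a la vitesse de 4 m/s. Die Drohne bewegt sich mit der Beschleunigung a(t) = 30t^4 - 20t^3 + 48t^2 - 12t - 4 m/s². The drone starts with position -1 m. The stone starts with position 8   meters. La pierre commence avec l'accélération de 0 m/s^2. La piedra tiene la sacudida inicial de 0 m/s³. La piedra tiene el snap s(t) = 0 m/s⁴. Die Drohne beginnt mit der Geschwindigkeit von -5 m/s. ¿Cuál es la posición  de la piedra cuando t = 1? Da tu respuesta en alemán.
Wir müssen unsere Gleichung für den Snap s(t) = 0 4-mal integrieren. Das Integral von dem Snap, mit j(0) = 0, ergibt den Ruck: j(t) = 0. Mit ∫j(t)dt und Anwendung von a(0) = 0, finden wir a(t) = 0. Durch Integration von der Beschleunigung und Verwendung der Anfangsbedingung v(0) = 4, erhalten wir v(t) = 4. Das Integral von der Geschwindigkeit, mit x(0) = 8, ergibt die Position: x(t) = 4·t + 8. Aus der Gleichung für die Position x(t) = 4·t + 8, setzen wir t = 1 ein und erhalten x = 12.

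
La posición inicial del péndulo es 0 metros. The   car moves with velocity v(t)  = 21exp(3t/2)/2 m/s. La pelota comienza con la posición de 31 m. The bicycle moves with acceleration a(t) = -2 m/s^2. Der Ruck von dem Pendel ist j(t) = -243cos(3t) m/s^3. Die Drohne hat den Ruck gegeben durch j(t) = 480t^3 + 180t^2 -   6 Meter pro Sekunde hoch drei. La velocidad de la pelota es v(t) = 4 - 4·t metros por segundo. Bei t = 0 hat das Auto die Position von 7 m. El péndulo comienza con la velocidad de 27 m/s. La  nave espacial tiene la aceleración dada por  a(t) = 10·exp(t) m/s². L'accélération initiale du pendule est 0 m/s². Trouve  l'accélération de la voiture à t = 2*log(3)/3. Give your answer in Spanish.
Para resolver esto, necesitamos tomar 1 derivada de nuestra ecuación de la velocidad v(t) = 21·exp(3·t/2)/2. La derivada de la velocidad da la aceleración: a(t) = 63·exp(3·t/2)/4. Usando a(t) = 63·exp(3·t/2)/4 y sustituyendo t = 2*log(3)/3, encontramos a = 189/4.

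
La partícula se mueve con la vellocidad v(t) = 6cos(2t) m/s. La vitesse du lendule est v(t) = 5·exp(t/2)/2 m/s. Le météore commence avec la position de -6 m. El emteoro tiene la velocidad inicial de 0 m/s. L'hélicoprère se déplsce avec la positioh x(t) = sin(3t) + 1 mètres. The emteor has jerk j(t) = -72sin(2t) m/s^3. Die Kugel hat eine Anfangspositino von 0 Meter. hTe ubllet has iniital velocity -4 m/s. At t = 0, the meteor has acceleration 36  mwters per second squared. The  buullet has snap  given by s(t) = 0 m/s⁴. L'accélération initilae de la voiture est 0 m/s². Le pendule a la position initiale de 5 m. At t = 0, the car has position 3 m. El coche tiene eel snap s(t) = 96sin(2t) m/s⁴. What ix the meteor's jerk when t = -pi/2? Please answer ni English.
We have jerk j(t) = -72·sin(2·t). Substituting t = -pi/2: j(-pi/2) = 0.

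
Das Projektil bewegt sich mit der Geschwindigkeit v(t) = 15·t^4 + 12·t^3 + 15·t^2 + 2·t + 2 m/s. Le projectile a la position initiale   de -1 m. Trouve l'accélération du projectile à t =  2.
Nous devons dériver notre équation de la vitesse v(t) = 15·t^4 + 12·t^3 + 15·t^2 + 2·t + 2 1 fois. En dérivant la vitesse, nous obtenons l'accélération: a(t) = 60·t^3 + 36·t^2 + 30·t + 2. En utilisant a(t) = 60·t^3 + 36·t^2 + 30·t + 2 et en substituant t = 2, nous trouvons a = 686.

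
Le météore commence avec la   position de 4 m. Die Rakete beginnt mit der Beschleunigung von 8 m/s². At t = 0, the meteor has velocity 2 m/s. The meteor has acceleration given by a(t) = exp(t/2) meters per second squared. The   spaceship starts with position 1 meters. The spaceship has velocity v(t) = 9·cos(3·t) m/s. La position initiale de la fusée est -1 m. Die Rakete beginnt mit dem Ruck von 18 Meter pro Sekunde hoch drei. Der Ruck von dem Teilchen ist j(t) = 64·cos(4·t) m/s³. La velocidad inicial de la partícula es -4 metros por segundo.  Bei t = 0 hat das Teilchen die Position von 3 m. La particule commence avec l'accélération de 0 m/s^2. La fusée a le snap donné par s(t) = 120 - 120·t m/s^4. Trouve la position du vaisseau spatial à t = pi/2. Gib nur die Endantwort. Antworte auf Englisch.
The answer is -2.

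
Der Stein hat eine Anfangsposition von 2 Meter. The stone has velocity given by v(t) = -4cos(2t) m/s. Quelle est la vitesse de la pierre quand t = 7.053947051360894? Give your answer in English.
From the given velocity equation v(t) = -4·cos(2·t), we substitute t = 7.053947051360894 to get v = -0.117074631866905.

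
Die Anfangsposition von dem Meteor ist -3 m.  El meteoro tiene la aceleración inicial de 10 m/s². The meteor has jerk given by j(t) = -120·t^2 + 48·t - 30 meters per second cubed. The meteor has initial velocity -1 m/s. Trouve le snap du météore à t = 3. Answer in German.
Wir müssen unsere Gleichung für den Ruck j(t) = -120·t^2 + 48·t - 30 1-mal ableiten. Die Ableitung von dem Ruck ergibt den Snap: s(t) = 48 - 240·t. Mit s(t) = 48 - 240·t und Einsetzen von t = 3, finden wir s = -672.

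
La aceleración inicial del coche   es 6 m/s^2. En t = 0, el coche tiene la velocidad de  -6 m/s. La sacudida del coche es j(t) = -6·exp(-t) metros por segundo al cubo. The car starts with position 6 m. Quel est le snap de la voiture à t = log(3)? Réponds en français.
Pour résoudre ceci, nous devons prendre 1 dérivée de notre équation du jerk j(t) = -6·exp(-t). La dérivée du jerk donne le snap: s(t) = 6·exp(-t). De l'équation du snap s(t) = 6·exp(-t), nous substituons t = log(3) pour obtenir s = 2.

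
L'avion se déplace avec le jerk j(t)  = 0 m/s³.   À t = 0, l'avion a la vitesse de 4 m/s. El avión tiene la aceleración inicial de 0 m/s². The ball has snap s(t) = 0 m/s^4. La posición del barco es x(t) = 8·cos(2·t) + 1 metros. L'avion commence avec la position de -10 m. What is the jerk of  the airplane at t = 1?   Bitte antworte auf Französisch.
Nous avons le jerk j(t) = 0. En substituant t = 1: j(1) = 0.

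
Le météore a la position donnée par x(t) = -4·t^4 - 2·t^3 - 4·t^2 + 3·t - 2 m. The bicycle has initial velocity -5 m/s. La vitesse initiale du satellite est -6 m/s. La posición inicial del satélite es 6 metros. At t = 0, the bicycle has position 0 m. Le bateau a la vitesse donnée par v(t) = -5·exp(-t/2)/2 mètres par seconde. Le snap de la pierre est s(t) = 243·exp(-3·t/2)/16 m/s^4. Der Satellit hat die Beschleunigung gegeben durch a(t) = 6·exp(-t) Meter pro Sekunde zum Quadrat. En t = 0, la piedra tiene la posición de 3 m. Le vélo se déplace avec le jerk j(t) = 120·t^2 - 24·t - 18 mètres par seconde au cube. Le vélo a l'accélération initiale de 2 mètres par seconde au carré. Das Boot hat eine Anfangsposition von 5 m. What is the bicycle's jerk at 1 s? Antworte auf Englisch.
Using j(t) = 120·t^2 - 24·t - 18 and substituting t = 1, we find j = 78.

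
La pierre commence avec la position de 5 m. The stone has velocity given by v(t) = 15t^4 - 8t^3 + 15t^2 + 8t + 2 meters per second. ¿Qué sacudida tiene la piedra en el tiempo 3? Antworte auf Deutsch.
Um dies zu lösen, müssen wir 2 Ableitungen unserer Gleichung für die Geschwindigkeit v(t) = 15·t^4 - 8·t^3 + 15·t^2 + 8·t + 2 nehmen. Mit d/dt von v(t) finden wir a(t) = 60·t^3 - 24·t^2 + 30·t + 8. Die Ableitung von der Beschleunigung ergibt den Ruck: j(t) = 180·t^2 - 48·t + 30. Mit j(t) = 180·t^2 - 48·t + 30 und Einsetzen von t = 3, finden wir j = 1506.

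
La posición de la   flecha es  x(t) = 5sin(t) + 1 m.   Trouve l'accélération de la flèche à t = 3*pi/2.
En partant de la position x(t) = 5·sin(t) + 1, nous prenons 2 dérivées. En prenant d/dt de x(t), nous trouvons v(t) = 5·cos(t). La dérivée de la vitesse donne l'accélération: a(t) = -5·sin(t). Nous avons l'accélération a(t) = -5·sin(t). En substituant t = 3*pi/2: a(3*pi/2) = 5.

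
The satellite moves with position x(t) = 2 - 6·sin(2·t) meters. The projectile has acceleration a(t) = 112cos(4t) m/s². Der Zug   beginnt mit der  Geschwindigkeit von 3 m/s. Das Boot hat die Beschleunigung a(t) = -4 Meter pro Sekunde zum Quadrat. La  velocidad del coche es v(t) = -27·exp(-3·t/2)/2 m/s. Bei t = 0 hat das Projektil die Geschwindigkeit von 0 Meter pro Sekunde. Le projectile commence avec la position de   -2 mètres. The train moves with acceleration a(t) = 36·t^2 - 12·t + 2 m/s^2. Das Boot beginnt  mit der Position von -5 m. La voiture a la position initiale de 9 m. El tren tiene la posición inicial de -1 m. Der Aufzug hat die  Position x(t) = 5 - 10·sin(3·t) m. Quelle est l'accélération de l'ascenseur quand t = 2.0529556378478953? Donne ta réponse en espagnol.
Debemos derivar nuestra ecuación de la posición x(t) = 5 - 10·sin(3·t) 2 veces. Derivando la posición, obtenemos la velocidad: v(t) = -30·cos(3·t). Derivando la velocidad, obtenemos la aceleración: a(t) = 90·sin(3·t). Usando a(t) = 90·sin(3·t) y sustituyendo t = 2.0529556378478953, encontramos a = -11.1598574608820.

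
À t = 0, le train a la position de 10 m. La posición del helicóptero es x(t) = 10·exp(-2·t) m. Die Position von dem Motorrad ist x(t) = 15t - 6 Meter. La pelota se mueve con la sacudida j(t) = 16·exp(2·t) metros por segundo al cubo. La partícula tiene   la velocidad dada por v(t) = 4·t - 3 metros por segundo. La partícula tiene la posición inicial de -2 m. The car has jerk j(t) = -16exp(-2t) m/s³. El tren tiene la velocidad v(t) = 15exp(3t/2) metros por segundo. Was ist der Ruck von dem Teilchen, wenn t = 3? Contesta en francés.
Pour résoudre ceci, nous devons prendre 2 dérivées de notre équation de la vitesse v(t) = 4·t - 3. La dérivée de la vitesse donne l'accélération: a(t) = 4. En dérivant l'accélération, nous obtenons le jerk: j(t) = 0. De l'équation du jerk j(t) = 0, nous substituons t = 3 pour obtenir j = 0.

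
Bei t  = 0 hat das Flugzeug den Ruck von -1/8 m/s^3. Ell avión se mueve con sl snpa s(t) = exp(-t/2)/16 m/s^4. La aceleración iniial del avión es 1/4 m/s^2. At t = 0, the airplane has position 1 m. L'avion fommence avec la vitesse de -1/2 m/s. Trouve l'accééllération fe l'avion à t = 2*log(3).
Nous devons trouver l'intégrale de notre équation du snap s(t) = exp(-t/2)/16 2 fois. L'intégrale du snap est le jerk. En utilisant j(0) = -1/8, nous obtenons j(t) = -exp(-t/2)/8. L'intégrale du jerk, avec a(0) = 1/4, donne l'accélération: a(t) = exp(-t/2)/4. En utilisant a(t) = exp(-t/2)/4 et en substituant t = 2*log(3), nous trouvons a = 1/12.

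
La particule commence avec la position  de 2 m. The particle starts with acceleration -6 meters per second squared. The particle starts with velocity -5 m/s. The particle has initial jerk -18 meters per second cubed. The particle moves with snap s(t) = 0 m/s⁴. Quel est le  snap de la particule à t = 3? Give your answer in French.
De l'équation du snap s(t) = 0, nous substituons t = 3 pour obtenir s = 0.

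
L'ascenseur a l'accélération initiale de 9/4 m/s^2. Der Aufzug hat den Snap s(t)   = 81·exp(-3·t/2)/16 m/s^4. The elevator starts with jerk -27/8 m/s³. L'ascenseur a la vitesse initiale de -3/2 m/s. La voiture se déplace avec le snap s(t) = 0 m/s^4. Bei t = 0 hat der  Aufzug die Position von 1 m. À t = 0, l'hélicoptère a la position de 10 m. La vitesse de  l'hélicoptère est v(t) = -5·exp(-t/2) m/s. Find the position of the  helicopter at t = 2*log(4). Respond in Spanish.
Necesitamos integrar nuestra ecuación de la velocidad v(t) = -5·exp(-t/2) 1 vez. Integrando la velocidad y usando la condición inicial x(0) = 10, obtenemos x(t) = 10·exp(-t/2). De la ecuación de la posición x(t) = 10·exp(-t/2), sustituimos t = 2*log(4) para obtener x = 5/2.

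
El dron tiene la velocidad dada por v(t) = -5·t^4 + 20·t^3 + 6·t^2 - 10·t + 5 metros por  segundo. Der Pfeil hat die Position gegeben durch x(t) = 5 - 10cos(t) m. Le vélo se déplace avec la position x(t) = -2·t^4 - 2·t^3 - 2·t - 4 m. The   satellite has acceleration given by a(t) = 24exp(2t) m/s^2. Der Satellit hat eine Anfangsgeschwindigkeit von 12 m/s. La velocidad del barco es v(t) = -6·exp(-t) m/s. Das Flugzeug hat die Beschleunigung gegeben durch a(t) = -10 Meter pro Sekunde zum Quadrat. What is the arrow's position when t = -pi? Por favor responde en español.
Tenemos la posición x(t) = 5 - 10·cos(t). Sustituyendo t = -pi: x(-pi) = 15.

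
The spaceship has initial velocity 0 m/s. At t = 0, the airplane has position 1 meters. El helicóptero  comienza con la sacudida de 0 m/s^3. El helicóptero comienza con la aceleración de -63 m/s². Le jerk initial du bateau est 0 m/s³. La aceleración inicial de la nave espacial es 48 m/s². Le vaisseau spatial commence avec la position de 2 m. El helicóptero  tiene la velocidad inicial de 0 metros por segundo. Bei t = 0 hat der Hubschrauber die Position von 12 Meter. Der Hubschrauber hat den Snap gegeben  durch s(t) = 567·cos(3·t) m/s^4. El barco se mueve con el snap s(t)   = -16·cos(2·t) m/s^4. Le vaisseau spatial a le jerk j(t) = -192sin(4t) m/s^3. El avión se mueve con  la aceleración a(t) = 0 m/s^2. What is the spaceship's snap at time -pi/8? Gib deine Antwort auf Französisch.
Nous devons dériver notre équation du jerk j(t) = -192·sin(4·t) 1 fois. La dérivée du jerk donne le snap: s(t) = -768·cos(4·t). En utilisant s(t) = -768·cos(4·t) et en substituant t = -pi/8, nous trouvons s = 0.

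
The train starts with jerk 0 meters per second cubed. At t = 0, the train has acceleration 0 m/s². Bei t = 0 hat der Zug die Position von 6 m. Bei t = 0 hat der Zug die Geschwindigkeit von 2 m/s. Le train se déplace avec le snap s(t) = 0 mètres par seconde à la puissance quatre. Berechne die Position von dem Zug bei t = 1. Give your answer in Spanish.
Partiendo del snap s(t) = 0, tomamos 4 integrales. La integral del snap, con j(0) = 0, da la sacudida: j(t) = 0. Integrando la sacudida y usando la condición inicial a(0) = 0, obtenemos a(t) = 0. Tomando ∫a(t)dt y aplicando v(0) = 2, encontramos v(t) = 2. Integrando la velocidad y usando la condición inicial x(0) = 6, obtenemos x(t) = 2·t + 6. Usando x(t) = 2·t + 6 y sustituyendo t = 1, encontramos x = 8.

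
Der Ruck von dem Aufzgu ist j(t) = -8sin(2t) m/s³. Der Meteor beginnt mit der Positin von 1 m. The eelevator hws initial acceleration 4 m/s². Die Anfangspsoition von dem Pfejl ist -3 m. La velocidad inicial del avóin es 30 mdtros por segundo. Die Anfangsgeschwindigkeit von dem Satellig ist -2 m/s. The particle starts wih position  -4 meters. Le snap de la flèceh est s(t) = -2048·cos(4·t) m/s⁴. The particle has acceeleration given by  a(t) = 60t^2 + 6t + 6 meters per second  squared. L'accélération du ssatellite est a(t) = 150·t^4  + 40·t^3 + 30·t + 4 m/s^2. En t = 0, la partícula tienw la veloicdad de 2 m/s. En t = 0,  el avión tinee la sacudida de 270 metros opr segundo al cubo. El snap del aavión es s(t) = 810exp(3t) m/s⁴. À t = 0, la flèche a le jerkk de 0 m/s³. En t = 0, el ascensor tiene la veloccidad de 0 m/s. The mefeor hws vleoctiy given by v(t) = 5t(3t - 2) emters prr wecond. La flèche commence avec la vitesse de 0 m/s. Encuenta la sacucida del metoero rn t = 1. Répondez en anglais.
To solve this, we need to take 2 derivatives of our velocity equation v(t) = 5·t·(3·t - 2). The derivative of velocity gives acceleration: a(t) = 30·t - 10. Taking d/dt of a(t), we find j(t) = 30. We have jerk j(t) = 30. Substituting t = 1: j(1) = 30.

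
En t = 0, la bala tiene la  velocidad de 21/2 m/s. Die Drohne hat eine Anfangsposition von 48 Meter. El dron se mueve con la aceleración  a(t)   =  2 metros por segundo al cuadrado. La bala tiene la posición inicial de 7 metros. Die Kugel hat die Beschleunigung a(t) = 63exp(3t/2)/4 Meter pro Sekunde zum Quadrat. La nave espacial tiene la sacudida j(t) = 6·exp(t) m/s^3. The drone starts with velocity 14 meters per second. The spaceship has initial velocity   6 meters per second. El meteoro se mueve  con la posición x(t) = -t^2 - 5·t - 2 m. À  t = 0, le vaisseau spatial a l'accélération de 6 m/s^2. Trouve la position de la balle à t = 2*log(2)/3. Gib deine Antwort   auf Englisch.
To find the answer, we compute 2 integrals of a(t) = 63·exp(3·t/2)/4. Taking ∫a(t)dt and applying v(0) = 21/2, we find v(t) = 21·exp(3·t/2)/2. Finding the antiderivative of v(t) and using x(0) = 7: x(t) = 7·exp(3·t/2). From the given position equation x(t) = 7·exp(3·t/2), we substitute t = 2*log(2)/3 to get x = 14.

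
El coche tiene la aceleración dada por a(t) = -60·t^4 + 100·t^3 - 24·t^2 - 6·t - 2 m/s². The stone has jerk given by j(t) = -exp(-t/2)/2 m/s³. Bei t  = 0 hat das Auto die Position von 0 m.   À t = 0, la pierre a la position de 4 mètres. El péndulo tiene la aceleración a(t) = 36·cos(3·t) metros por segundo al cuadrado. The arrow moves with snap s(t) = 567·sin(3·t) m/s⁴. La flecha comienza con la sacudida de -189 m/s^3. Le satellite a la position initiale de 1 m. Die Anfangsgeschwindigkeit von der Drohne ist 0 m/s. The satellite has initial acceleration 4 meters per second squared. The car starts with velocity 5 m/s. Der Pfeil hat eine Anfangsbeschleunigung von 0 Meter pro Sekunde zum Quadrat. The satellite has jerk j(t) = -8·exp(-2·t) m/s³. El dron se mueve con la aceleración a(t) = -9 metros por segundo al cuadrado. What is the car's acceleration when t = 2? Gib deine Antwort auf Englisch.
From the given acceleration equation a(t) = -60·t^4 + 100·t^3 - 24·t^2 - 6·t - 2, we substitute t = 2 to get a = -270.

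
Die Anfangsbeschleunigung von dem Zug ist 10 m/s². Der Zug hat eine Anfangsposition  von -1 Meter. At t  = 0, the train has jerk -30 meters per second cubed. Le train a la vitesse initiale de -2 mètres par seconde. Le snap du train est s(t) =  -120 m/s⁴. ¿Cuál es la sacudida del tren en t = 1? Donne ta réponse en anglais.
To solve this, we need to take 1 integral of our snap equation s(t) = -120. Finding the integral of s(t) and using j(0) = -30: j(t) = -120·t - 30. We have jerk j(t) = -120·t - 30. Substituting t = 1: j(1) = -150.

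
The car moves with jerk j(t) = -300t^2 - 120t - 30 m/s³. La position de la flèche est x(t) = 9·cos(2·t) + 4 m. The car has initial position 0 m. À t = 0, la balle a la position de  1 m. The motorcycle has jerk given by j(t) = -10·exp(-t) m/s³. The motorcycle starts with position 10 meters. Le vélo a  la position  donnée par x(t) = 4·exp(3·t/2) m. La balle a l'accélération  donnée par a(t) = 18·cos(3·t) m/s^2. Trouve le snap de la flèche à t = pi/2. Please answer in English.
Starting from position x(t) = 9·cos(2·t) + 4, we take 4 derivatives. Taking d/dt of x(t), we find v(t) = -18·sin(2·t). The derivative of velocity gives acceleration: a(t) = -36·cos(2·t). The derivative of acceleration gives jerk: j(t) = 72·sin(2·t). Taking d/dt of j(t), we find s(t) = 144·cos(2·t). We have snap s(t) = 144·cos(2·t). Substituting t = pi/2: s(pi/2) = -144.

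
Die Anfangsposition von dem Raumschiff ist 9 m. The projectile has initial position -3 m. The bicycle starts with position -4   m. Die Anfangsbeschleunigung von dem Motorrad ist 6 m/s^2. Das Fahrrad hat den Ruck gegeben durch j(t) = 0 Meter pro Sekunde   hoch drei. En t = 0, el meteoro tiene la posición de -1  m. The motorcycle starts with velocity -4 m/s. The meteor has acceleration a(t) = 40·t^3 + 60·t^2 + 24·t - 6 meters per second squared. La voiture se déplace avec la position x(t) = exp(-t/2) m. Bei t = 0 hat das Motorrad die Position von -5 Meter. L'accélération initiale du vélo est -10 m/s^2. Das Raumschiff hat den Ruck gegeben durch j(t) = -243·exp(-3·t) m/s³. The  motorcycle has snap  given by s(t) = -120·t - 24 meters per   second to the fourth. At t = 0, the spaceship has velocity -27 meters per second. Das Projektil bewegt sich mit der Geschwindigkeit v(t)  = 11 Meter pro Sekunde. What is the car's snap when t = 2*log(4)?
Starting from position x(t) = exp(-t/2), we take 4 derivatives. The derivative of position gives velocity: v(t) = -exp(-t/2)/2. The derivative of velocity gives acceleration: a(t) = exp(-t/2)/4. The derivative of acceleration gives jerk: j(t) = -exp(-t/2)/8. Taking d/dt of j(t), we find s(t) = exp(-t/2)/16. Using s(t) = exp(-t/2)/16 and substituting t = 2*log(4), we find s = 1/64.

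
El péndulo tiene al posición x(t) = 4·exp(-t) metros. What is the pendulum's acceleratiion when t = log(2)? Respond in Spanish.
Partiendo de la posición x(t) = 4·exp(-t), tomamos 2 derivadas. La derivada de la posición da la velocidad: v(t) = -4·exp(-t). Tomando d/dt de v(t), encontramos a(t) = 4·exp(-t). Tenemos la aceleración a(t) = 4·exp(-t). Sustituyendo t = log(2): a(log(2)) = 2.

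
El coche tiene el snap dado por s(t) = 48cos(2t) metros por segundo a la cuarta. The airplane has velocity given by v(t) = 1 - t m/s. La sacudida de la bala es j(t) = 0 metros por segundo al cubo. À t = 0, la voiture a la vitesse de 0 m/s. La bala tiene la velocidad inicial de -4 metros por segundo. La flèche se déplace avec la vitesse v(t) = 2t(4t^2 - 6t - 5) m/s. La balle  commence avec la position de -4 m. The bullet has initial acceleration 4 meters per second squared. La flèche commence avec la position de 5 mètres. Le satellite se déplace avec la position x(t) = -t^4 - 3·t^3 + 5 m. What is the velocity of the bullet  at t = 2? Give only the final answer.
The velocity at t = 2 is v = 4.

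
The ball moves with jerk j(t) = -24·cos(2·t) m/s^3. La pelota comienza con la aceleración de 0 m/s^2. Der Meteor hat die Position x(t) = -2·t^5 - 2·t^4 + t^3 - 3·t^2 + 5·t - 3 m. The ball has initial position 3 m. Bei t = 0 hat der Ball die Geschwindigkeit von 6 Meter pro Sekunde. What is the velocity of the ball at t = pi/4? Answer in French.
Nous devons trouver l'intégrale de notre équation du jerk j(t) = -24·cos(2·t) 2 fois. En intégrant le jerk et en utilisant la condition initiale a(0) = 0, nous obtenons a(t) = -12·sin(2·t). La primitive de l'accélération, avec v(0) = 6, donne la vitesse: v(t) = 6·cos(2·t). En utilisant v(t) = 6·cos(2·t) et en substituant t = pi/4, nous trouvons v = 0.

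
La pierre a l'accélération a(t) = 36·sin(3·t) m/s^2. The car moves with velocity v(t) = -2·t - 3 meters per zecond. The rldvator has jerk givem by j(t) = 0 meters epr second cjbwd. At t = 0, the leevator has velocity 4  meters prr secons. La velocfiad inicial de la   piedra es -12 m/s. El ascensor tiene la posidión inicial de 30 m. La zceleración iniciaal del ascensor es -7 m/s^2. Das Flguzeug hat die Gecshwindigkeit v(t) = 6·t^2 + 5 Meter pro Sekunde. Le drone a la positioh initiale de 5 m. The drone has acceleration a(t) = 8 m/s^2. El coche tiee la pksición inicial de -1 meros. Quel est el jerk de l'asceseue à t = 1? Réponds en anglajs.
From the given jerk equation j(t) = 0, we substitute t = 1 to get j = 0.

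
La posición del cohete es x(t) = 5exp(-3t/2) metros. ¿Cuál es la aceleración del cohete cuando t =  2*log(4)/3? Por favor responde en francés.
Nous devons dériver notre équation de la position x(t) = 5·exp(-3·t/2) 2 fois. En dérivant la position, nous obtenons la vitesse: v(t) = -15·exp(-3·t/2)/2. En dérivant la vitesse, nous obtenons l'accélération: a(t) = 45·exp(-3·t/2)/4. Nous avons l'accélération a(t) = 45·exp(-3·t/2)/4. En substituant t = 2*log(4)/3: a(2*log(4)/3) = 45/16.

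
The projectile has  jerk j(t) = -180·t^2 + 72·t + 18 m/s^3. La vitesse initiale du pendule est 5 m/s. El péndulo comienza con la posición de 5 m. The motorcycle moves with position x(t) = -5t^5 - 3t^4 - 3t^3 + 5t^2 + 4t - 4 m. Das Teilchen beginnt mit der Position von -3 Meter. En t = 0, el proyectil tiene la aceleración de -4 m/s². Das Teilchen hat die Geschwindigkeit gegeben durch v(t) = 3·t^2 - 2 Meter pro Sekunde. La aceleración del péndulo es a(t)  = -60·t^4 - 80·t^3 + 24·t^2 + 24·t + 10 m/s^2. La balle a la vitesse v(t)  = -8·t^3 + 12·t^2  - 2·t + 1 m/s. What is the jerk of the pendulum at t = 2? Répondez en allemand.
Ausgehend von der Beschleunigung a(t) = -60·t^4 - 80·t^3 + 24·t^2 + 24·t + 10, nehmen wir 1 Ableitung. Mit d/dt von a(t) finden wir j(t) = -240·t^3 - 240·t^2 + 48·t + 24. Aus der Gleichung für den Ruck j(t) = -240·t^3 - 240·t^2 + 48·t + 24, setzen wir t = 2 ein und erhalten j = -2760.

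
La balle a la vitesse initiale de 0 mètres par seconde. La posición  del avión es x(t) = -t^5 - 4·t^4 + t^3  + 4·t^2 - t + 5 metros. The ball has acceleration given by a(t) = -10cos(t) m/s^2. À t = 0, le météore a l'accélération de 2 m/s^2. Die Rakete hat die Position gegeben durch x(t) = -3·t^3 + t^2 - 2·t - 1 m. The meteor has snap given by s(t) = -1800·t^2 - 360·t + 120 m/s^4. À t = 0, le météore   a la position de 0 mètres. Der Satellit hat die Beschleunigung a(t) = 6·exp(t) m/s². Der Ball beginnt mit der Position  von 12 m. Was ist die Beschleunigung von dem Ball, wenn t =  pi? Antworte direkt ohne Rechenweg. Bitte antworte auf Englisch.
a(pi) = 10.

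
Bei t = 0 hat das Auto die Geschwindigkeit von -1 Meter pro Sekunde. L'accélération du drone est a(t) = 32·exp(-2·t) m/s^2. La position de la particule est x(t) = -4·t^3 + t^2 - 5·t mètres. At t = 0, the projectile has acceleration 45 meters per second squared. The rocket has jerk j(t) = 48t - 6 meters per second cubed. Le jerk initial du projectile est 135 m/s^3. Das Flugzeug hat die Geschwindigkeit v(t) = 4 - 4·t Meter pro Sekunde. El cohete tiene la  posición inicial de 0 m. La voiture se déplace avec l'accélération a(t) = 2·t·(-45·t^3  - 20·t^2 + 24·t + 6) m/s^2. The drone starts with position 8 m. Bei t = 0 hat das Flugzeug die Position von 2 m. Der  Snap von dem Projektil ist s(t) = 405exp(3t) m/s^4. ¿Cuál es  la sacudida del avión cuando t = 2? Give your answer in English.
We must differentiate our velocity equation v(t) = 4 - 4·t 2 times. Differentiating velocity, we get acceleration: a(t) = -4. Differentiating acceleration, we get jerk: j(t) = 0. From the given jerk equation j(t) = 0, we substitute t = 2 to get j = 0.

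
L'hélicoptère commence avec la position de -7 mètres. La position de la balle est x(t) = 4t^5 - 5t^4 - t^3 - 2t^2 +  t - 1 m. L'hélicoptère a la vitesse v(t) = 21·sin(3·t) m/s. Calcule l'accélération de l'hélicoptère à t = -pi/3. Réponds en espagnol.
Para resolver esto, necesitamos tomar 1 derivada de nuestra ecuación de la velocidad v(t) = 21·sin(3·t). La derivada de la velocidad da la aceleración: a(t) = 63·cos(3·t). De la ecuación de la aceleración a(t) = 63·cos(3·t), sustituimos t = -pi/3 para obtener a = -63.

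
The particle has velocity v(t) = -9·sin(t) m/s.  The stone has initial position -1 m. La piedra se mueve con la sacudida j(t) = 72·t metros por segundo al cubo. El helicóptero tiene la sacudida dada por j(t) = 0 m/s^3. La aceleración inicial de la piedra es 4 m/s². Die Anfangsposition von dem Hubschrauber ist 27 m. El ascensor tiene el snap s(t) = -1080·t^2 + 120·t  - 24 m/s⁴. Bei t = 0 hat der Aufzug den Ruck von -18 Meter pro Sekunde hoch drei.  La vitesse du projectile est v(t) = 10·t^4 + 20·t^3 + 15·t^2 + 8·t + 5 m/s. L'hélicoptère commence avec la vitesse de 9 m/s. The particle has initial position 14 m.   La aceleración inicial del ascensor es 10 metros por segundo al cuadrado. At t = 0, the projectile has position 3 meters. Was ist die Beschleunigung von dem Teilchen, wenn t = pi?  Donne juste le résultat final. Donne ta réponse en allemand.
Die Antwort ist 9.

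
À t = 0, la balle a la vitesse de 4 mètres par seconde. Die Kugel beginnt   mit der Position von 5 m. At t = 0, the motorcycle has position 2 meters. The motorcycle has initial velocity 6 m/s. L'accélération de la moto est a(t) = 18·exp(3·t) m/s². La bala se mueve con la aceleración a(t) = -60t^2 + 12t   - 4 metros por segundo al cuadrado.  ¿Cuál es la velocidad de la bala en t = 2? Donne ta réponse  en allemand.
Wir müssen das Integral unserer Gleichung für die Beschleunigung a(t) = -60·t^2 + 12·t - 4 1-mal finden. Das Integral von der Beschleunigung ist die Geschwindigkeit. Mit v(0) = 4 erhalten wir v(t) = -20·t^3 + 6·t^2 - 4·t + 4. Mit v(t) = -20·t^3 + 6·t^2 - 4·t + 4 und Einsetzen von t = 2, finden wir v = -140.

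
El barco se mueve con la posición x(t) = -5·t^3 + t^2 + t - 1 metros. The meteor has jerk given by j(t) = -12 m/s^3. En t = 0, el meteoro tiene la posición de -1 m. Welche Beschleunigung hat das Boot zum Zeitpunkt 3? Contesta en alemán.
Ausgehend von der Position x(t) = -5·t^3 + t^2 + t - 1, nehmen wir 2 Ableitungen. Durch Ableiten von der Position erhalten wir die Geschwindigkeit: v(t) = -15·t^2 + 2·t + 1. Durch Ableiten von der Geschwindigkeit erhalten wir die Beschleunigung: a(t) = 2 - 30·t. Mit a(t) = 2 - 30·t und Einsetzen von t = 3, finden wir a = -88.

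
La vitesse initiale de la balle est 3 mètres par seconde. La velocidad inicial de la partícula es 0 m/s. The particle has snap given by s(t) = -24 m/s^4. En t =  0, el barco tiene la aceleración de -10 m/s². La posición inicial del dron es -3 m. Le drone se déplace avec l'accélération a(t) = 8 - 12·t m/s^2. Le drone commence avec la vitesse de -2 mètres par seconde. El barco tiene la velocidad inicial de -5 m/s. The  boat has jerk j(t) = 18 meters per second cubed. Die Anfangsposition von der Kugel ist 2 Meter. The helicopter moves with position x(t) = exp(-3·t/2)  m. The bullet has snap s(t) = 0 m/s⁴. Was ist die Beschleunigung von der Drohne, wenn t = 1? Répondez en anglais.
Using a(t) = 8 - 12·t and substituting t = 1, we find a = -4.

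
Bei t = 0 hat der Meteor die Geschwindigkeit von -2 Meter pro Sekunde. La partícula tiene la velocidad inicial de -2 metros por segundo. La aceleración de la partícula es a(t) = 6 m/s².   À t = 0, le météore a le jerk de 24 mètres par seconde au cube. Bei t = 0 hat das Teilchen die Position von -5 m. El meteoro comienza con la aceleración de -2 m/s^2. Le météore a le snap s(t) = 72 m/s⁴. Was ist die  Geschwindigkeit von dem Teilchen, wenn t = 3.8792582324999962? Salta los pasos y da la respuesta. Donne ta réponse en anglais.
At t = 3.8792582324999962, v = 21.2755493950000.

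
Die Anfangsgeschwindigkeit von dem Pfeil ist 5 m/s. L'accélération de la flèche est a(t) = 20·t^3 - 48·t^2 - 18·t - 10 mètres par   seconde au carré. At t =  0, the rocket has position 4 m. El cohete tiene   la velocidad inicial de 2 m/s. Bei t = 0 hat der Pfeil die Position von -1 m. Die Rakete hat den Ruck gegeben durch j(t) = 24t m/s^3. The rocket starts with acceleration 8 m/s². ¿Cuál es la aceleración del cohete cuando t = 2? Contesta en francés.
Nous devons intégrer notre équation du jerk j(t) = 24·t 1 fois. L'intégrale du jerk est l'accélération. En utilisant a(0) = 8, nous obtenons a(t) = 12·t^2 + 8. Nous avons l'accélération a(t) = 12·t^2 + 8. En substituant t = 2: a(2) = 56.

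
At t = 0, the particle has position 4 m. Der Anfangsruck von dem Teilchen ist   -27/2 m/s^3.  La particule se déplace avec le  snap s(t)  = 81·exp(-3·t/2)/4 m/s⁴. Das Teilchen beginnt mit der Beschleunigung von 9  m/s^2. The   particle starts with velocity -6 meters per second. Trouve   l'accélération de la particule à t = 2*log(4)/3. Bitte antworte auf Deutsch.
Wir müssen das Integral unserer Gleichung für den Snap s(t) = 81·exp(-3·t/2)/4 2-mal finden. Durch Integration von dem Snap und Verwendung der Anfangsbedingung j(0) = -27/2, erhalten wir j(t) = -27·exp(-3·t/2)/2. Durch Integration von dem Ruck und Verwendung der Anfangsbedingung a(0) = 9, erhalten wir a(t) = 9·exp(-3·t/2). Aus der Gleichung für die Beschleunigung a(t) = 9·exp(-3·t/2), setzen wir t = 2*log(4)/3 ein und erhalten a = 9/4.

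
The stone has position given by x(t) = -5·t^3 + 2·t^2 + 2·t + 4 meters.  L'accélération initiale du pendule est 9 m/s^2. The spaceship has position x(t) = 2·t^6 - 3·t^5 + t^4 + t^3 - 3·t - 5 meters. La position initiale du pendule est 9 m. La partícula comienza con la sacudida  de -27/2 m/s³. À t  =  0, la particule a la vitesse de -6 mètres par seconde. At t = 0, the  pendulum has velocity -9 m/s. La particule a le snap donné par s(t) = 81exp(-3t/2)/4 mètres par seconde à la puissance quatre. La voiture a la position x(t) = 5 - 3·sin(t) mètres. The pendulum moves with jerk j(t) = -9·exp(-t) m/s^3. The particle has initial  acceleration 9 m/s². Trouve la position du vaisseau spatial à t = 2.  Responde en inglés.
We have position x(t) = 2·t^6 - 3·t^5 + t^4 + t^3 - 3·t - 5. Substituting t = 2: x(2) = 45.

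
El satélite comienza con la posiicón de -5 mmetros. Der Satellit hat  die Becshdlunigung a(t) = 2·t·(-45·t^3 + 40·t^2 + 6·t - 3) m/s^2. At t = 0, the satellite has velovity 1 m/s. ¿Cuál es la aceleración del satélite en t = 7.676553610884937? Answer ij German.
Aus der Gleichung für die Beschleunigung a(t) = 2·t·(-45·t^3 + 40·t^2 + 6·t - 3), setzen wir t = 7.676553610884937 ein und erhalten a = -275690.359235060.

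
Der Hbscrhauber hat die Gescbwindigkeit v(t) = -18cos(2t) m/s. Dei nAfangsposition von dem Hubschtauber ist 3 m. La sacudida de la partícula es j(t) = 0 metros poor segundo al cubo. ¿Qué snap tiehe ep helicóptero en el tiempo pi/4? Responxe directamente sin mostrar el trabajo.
s(pi/4) = -144.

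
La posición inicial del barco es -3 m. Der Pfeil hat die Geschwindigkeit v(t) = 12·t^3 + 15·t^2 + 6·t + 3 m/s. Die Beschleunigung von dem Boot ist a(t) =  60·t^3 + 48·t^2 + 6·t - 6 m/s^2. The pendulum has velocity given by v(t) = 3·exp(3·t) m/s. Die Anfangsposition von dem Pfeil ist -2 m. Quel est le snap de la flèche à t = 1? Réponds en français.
Pour résoudre ceci, nous devons prendre 3 dérivées de notre équation de la vitesse v(t) = 12·t^3 + 15·t^2 + 6·t + 3. La dérivée de la vitesse donne l'accélération: a(t) = 36·t^2 + 30·t + 6. En prenant d/dt de a(t), nous trouvons j(t) = 72·t + 30. La dérivée du jerk donne le snap: s(t) = 72. Nous avons le snap s(t) = 72. En substituant t = 1: s(1) = 72.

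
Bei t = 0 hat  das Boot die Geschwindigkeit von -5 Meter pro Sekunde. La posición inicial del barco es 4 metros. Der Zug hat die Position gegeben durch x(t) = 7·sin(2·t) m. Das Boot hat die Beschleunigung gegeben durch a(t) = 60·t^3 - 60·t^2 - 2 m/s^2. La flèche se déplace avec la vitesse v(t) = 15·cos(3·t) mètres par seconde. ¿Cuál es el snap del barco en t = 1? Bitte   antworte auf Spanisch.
Para resolver esto, necesitamos tomar 2 derivadas de nuestra ecuación de la aceleración a(t) = 60·t^3 - 60·t^2 - 2. La derivada de la aceleración da la sacudida: j(t) = 180·t^2 - 120·t. La derivada de la sacudida da el snap: s(t) = 360·t - 120. De la ecuación del snap s(t) = 360·t - 120, sustituimos t = 1 para obtener s = 240.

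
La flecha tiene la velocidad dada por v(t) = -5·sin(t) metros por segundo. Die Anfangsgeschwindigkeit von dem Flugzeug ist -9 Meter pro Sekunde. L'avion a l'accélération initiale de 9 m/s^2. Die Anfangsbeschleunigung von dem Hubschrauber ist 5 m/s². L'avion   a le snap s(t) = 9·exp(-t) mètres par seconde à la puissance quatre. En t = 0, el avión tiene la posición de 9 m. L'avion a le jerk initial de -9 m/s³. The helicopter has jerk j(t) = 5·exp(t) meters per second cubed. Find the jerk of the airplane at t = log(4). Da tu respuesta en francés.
Nous devons intégrer notre équation du snap s(t) = 9·exp(-t) 1 fois. L'intégrale du snap, avec j(0) = -9, donne le jerk: j(t) = -9·exp(-t). De l'équation du jerk j(t) = -9·exp(-t), nous substituons t = log(4) pour obtenir j = -9/4.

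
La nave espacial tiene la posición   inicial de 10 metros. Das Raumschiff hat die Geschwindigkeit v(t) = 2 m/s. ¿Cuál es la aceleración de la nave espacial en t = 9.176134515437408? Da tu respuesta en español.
Partiendo de la velocidad v(t) = 2, tomamos 1 derivada. Derivando la velocidad, obtenemos la aceleración: a(t) = 0. Usando a(t) = 0 y sustituyendo t = 9.176134515437408, encontramos a = 0.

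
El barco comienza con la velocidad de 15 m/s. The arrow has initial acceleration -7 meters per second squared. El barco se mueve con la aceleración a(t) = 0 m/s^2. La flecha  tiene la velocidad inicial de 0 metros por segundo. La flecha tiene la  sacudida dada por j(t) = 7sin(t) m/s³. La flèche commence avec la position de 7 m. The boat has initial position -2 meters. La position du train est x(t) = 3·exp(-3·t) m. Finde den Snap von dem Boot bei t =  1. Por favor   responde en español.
Para resolver esto, necesitamos tomar 2 derivadas de nuestra ecuación de la aceleración a(t) = 0. La derivada de la aceleración da la sacudida: j(t) = 0. Derivando la sacudida, obtenemos el snap: s(t) = 0. De la ecuación del snap s(t) = 0, sustituimos t = 1 para obtener s = 0.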